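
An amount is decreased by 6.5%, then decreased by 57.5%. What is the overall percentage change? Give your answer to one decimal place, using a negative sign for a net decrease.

A 6.5% decrease multiplies by 0.935.
Then a 57.5% decrease: 0.935 × 0.425 = 0.397375.
Overall factor 0.397375, i.e. -60.3%.

-60.3%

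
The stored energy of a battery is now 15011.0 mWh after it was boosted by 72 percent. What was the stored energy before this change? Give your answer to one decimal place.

The overall multiplier applied was 1.72.
So the original stored energy was 15011.0 ÷ 1.72 ≈ 8727.3 mWh.

8727.3 mWh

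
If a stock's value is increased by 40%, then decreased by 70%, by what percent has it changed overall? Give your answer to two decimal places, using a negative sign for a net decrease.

-58.00%

The combined multiplier is 1.4 × 0.3 = 0.42.
That corresponds to a decrease of 58.00%.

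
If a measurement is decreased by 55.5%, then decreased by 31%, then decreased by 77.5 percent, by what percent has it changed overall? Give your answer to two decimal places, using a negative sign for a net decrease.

A 55.5% decrease multiplies by 0.445.
Then a 31% decrease: 0.445 × 0.69 = 0.30705.
Then a 77.5% decrease: 0.30705 × 0.225 = 0.06908625.
Overall factor 0.06908625, i.e. -93.09%.

-93.09%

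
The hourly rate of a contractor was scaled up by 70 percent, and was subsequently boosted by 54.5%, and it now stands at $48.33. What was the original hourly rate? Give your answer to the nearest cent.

The overall multiplier applied was 1.7 × 1.545 = 2.6265.
So the original hourly rate was $48.33 ÷ 2.6265 ≈ $18.40.

$18.40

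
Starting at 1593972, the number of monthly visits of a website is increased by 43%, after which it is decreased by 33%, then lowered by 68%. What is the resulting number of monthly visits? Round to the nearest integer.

488699

Each change multiplies by a factor: 1.43 × 0.67 × 0.32 = 0.306592.
1593972 × 0.306592 = 488699.063424 ≈ 488699.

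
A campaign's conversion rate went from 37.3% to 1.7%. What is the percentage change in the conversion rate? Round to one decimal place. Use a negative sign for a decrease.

The change is 1.7 − 37.3 = -35.6 percentage points.
Relative to the original 37.3%, that is -35.6 ÷ 37.3 ≈ -95.4%.

-95.4%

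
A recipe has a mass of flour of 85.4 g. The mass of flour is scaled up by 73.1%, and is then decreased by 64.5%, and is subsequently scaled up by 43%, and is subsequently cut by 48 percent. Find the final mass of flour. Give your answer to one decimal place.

Apply the 73.1% increase: 85.4 × 1.731 = 147.8274.
After the 64.5% decrease: 147.8274 × 0.355 = 52.478727.
After the 43% increase: 52.478727 × 1.43 = 75.04457961.
Apply the 48% decrease: 75.04457961 × 0.52 = 39.0231813972 ≈ 39.0.

39.0 g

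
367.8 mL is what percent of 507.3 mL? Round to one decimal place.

367.8 mL ÷ 507.3 mL ≈ 72.5%.

72.5%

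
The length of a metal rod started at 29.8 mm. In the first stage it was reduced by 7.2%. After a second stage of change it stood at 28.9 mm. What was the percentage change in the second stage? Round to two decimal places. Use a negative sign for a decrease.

4.50%

After the first stage: 29.8 × 0.928 = 27.6544.
Second-stage multiplier: 28.9 ÷ 27.6544 ≈ 1.045042.
That is a change of 4.50%.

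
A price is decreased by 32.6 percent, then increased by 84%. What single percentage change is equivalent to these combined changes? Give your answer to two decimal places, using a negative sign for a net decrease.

24.02%

The combined multiplier is 0.674 × 1.84 = 1.24016.
That corresponds to an increase of 24.02%.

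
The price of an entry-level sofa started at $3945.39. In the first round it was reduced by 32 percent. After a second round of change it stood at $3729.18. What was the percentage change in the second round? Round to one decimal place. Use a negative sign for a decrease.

39.0%

After the first round: $3945.39 × 0.68 = $2682.8652.
Second-round multiplier: $3729.18 ÷ $2682.8652 ≈ 1.39.
That is a change of 39.0%.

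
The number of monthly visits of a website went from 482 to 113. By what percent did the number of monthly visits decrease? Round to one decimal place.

Change: 113 − 482 = -369.
Relative to the original: -369 ÷ 482 ≈ -76.6%.
So the number of monthly visits decreased by 76.6%.

76.6%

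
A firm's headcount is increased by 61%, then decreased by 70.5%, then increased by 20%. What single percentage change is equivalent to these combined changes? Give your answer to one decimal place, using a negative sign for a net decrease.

-43.0%

The combined multiplier is 1.61 × 0.295 × 1.2 = 0.56994.
That corresponds to a decrease of 43.0%.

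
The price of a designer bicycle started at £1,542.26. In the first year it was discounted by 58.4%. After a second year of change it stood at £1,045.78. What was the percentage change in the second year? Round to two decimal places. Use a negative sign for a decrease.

After the first year: £1,542.26 × 0.416 = £641.58016.
Second-year multiplier: £1,045.78 ÷ £641.58016 ≈ 1.630007.
That is a change of 63.00%.

63.00%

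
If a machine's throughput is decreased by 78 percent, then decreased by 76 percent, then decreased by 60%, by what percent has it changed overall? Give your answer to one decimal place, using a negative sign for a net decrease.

The combined multiplier is 0.22 × 0.24 × 0.4 = 0.02112.
That corresponds to a decrease of 97.9%.

-97.9%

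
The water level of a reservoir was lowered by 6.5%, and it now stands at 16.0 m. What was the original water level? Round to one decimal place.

The overall multiplier applied was 0.935.
So the original water level was 16.0 ÷ 0.935 ≈ 17.1 m.

17.1 m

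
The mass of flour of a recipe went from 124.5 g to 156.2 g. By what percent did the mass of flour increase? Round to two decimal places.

25.46%

Change: 156.2 − 124.5 = 31.7.
Relative to the original: 31.7 ÷ 124.5 ≈ 25.46%.
So the mass of flour increased by 25.46%.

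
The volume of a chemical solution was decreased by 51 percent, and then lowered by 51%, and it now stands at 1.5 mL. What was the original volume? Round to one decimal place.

6.2 mL

Undoing the 51% decrease: 1.5 ÷ 0.49 ≈ 3.061224.
Undoing the 51% decrease: 3.061224 ÷ 0.49 ≈ 6.2 mL.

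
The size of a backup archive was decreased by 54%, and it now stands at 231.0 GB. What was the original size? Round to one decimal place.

The overall multiplier applied was 0.46.
So the original size was 231.0 ÷ 0.46 ≈ 502.2 GB.

502.2 GB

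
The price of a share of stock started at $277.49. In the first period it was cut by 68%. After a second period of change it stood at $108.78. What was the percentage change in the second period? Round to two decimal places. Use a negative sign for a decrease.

22.50%

After the first period: $277.49 × 0.32 = $88.7968.
Second-period multiplier: $108.78 ÷ $88.7968 ≈ 1.225044.
That is a change of 22.50%.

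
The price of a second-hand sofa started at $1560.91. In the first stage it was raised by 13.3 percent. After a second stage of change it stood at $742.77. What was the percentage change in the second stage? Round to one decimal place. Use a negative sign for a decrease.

-58.0%

After the first stage: $1560.91 × 1.133 = $1768.51103.
Second-stage multiplier: $742.77 ÷ $1768.51103 ≈ 0.42.
That is a change of -58.0%.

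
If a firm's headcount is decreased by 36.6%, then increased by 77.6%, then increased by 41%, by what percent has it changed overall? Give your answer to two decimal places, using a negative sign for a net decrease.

A 36.6% decrease multiplies by 0.634.
Then a 77.6% increase: 0.634 × 1.776 = 1.125984.
Then a 41% increase: 1.125984 × 1.41 = 1.58763744.
Overall factor 1.58763744, i.e. 58.76%.

58.76%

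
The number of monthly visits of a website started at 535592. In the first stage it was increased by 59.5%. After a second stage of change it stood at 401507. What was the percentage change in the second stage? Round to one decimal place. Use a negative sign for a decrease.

After the first stage: 535592 × 1.595 = 854269.24.
Second-stage multiplier: 401507 ÷ 854269.24 ≈ 0.47.
That is a change of -53.0%.

-53.0%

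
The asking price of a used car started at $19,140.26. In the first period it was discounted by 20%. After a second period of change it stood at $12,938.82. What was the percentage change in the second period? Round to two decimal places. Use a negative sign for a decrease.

-15.50%

After the first period: $19,140.26 × 0.8 = $15312.208.
Second-period multiplier: $12,938.82 ÷ $15312.208 ≈ 0.845.
That is a change of -15.50%.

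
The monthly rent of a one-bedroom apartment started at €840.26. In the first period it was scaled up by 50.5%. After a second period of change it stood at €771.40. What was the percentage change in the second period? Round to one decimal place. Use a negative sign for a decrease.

-39.0%

After the first period: €840.26 × 1.505 = €1264.5913.
Second-period multiplier: €771.40 ÷ €1264.5913 ≈ 0.61.
That is a change of -39.0%.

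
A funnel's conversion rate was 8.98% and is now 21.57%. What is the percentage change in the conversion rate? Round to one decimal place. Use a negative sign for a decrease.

The change is 21.57 − 8.98 = 12.59 percentage points.
Relative to the original 8.98%, that is 12.59 ÷ 8.98 ≈ 140.2%.

140.2%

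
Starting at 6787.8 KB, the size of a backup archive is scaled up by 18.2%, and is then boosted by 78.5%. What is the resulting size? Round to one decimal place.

14321.4 KB

Each change multiplies by a factor: 1.182 × 1.785 = 2.10987.
6787.8 × 2.10987 = 14321.375586 ≈ 14321.4.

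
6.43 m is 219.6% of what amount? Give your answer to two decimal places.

6.43 m ÷ 2.196 ≈ 2.93 m.

2.93 m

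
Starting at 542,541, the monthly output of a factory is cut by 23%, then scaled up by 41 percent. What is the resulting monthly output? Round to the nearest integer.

589,037

After the 23% decrease: 542,541 × 0.77 = 417756.57.
After the 41% increase: 417756.57 × 1.41 = 589036.7637 ≈ 589,037.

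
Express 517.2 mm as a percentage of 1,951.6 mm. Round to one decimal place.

517.2 mm ÷ 1,951.6 mm ≈ 26.5%.

26.5%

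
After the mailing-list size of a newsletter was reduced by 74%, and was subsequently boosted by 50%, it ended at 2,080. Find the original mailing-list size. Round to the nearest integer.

5,333

Undoing the 50% increase: 2,080 ÷ 1.5 ≈ 1386.666667.
Undoing the 74% decrease: 1386.666667 ÷ 0.26 ≈ 5,333.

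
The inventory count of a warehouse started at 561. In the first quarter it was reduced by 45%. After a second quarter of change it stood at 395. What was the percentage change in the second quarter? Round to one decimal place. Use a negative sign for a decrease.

28.0%

After the first quarter: 561 × 0.55 = 308.55.
Second-quarter multiplier: 395 ÷ 308.55 ≈ 1.28018.
That is a change of 28.0%.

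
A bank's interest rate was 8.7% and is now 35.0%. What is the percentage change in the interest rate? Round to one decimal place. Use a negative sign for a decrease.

The change is 35.0 − 8.7 = 26.3 percentage points.
Relative to the original 8.7%, that is 26.3 ÷ 8.7 ≈ 302.3%.

302.3%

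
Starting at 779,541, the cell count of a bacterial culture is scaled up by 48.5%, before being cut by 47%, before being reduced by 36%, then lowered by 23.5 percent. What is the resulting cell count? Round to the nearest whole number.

Apply the 48.5% increase: 779,541 × 1.485 = 1157618.385.
Apply the 47% decrease: 1157618.385 × 0.53 = 613537.74405.
After the 36% decrease: 613537.74405 × 0.64 = 392664.156192.
23.5% decrease: 392664.156192 × 0.765 = 300388.07948688 ≈ 300,388.

300,388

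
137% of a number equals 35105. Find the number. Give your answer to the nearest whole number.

35105 ÷ 1.37 ≈ 25624.

25624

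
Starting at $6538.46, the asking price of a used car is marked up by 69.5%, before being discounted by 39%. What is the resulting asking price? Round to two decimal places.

$6760.44

69.5% increase: $6538.46 × 1.695 = $11082.6897.
After the 39% decrease: $11082.6897 × 0.61 = $6760.440717 ≈ $6760.44.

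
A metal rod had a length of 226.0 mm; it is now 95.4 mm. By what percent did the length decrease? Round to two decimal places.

Change: 95.4 − 226.0 = -130.6.
Relative to the original: -130.6 ÷ 226.0 ≈ -57.79%.
So the length decreased by 57.79%.

57.79%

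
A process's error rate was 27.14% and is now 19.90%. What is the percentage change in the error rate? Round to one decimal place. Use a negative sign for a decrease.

-26.7%

The change is 19.90 − 27.14 = -7.24 percentage points.
Relative to the original 27.14%, that is -7.24 ÷ 27.14 ≈ -26.7%.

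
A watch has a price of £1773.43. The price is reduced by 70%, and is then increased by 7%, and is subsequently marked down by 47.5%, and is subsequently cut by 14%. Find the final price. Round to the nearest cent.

£257.03

Each change multiplies by a factor: 0.3 × 1.07 × 0.525 × 0.86 = 0.1449315.
£1773.43 × 0.1449315 = £257.025870045 ≈ £257.03.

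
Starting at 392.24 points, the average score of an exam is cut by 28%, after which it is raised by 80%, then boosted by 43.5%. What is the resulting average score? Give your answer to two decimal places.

729.47 points

Apply the 28% decrease: 392.24 × 0.72 = 282.4128.
Apply the 80% increase: 282.4128 × 1.8 = 508.34304.
Apply the 43.5% increase: 508.34304 × 1.435 = 729.4722624 ≈ 729.47.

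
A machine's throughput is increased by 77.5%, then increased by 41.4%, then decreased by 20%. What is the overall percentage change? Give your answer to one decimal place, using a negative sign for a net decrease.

100.8%

A 77.5% increase multiplies by 1.775.
Then a 41.4% increase: 1.775 × 1.414 = 2.50985.
Then a 20% decrease: 2.50985 × 0.8 = 2.00788.
Overall factor 2.00788, i.e. 100.8%.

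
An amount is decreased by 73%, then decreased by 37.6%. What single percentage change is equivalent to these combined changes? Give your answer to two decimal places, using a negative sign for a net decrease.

A 73% decrease multiplies by 0.27.
Then a 37.6% decrease: 0.27 × 0.624 = 0.16848.
Overall factor 0.16848, i.e. -83.15%.

-83.15%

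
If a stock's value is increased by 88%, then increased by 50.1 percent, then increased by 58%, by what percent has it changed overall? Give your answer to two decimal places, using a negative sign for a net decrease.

The combined multiplier is 1.88 × 1.501 × 1.58 = 4.4585704.
That corresponds to an increase of 345.86%.

345.86%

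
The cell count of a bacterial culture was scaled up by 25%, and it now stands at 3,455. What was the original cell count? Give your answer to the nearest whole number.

2,764

The overall multiplier applied was 1.25.
So the original cell count was 3,455 ÷ 1.25 = 2,764.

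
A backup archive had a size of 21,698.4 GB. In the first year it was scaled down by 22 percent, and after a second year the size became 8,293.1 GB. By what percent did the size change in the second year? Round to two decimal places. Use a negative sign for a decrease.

-51.00%

After the first year: 21,698.4 × 0.78 = 16924.752.
Second-year multiplier: 8,293.1 ÷ 16924.752 ≈ 0.489998.
That is a change of -51.00%.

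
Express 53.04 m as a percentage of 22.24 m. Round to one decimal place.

238.5%

53.04 m ÷ 22.24 m ≈ 238.5%.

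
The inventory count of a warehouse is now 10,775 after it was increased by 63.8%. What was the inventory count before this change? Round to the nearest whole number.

The overall multiplier applied was 1.638.
So the original inventory count was 10,775 ÷ 1.638 ≈ 6,578.

6,578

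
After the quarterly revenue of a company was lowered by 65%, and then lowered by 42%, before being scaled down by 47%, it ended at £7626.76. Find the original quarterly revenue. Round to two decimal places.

The overall multiplier applied was 0.35 × 0.58 × 0.53 = 0.10759.
So the original quarterly revenue was £7626.76 ÷ 0.10759 ≈ £70887.26.

£70887.26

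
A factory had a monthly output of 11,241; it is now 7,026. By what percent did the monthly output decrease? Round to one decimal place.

Change: 7,026 − 11,241 = -4,215.
Relative to the original: -4,215 ÷ 11,241 ≈ -37.5%.
So the monthly output decreased by 37.5%.

37.5%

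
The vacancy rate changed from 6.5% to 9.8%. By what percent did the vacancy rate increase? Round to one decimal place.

The change is 9.8 − 6.5 = 3.3 percentage points.
Relative to the original 6.5%, that is 3.3 ÷ 6.5 ≈ 50.8%.
So the vacancy rate rose by 50.8%.

50.8%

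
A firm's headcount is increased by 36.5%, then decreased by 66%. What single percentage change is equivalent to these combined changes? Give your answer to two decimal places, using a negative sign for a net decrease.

The combined multiplier is 1.365 × 0.34 = 0.4641.
That corresponds to a decrease of 53.59%.

-53.59%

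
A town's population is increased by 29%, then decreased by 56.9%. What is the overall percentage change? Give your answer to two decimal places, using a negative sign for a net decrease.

The combined multiplier is 1.29 × 0.431 = 0.55599.
That corresponds to a decrease of 44.40%.

-44.40%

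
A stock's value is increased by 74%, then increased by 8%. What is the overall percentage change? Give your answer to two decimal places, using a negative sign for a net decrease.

The combined multiplier is 1.74 × 1.08 = 1.8792.
That corresponds to an increase of 87.92%.

87.92%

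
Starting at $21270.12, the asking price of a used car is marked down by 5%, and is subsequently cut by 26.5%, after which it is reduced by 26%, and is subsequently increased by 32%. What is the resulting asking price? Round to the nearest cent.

$14507.30

Each change multiplies by a factor: 0.95 × 0.735 × 0.74 × 1.32 = 0.6820506.
$21270.12 × 0.6820506 = $14507.298108072 ≈ $14507.30.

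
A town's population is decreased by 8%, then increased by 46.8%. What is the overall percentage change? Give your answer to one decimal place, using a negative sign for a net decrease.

35.1%

An 8% decrease multiplies by 0.92.
Then a 46.8% increase: 0.92 × 1.468 = 1.35056.
Overall factor 1.35056, i.e. 35.1%.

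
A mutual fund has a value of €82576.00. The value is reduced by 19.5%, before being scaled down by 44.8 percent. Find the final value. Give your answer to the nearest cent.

Apply the 19.5% decrease: €82576.00 × 0.805 = €66473.68.
44.8% decrease: €66473.68 × 0.552 = €36693.47136 ≈ €36693.47.

€36693.47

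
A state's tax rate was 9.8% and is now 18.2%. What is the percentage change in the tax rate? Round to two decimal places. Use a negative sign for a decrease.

85.71%

The change is 18.2 − 9.8 = 8.4 percentage points.
Relative to the original 9.8%, that is 8.4 ÷ 9.8 ≈ 85.71%.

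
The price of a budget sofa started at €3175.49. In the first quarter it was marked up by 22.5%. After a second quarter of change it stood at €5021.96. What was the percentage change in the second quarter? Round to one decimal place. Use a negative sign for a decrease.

After the first quarter: €3175.49 × 1.225 = €3889.97525.
Second-quarter multiplier: €5021.96 ÷ €3889.97525 ≈ 1.291.
That is a change of 29.1%.

29.1%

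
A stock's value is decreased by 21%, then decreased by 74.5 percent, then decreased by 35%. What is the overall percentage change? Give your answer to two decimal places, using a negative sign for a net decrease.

A 21% decrease multiplies by 0.79.
Then a 74.5% decrease: 0.79 × 0.255 = 0.20145.
Then a 35% decrease: 0.20145 × 0.65 = 0.1309425.
Overall factor 0.1309425, i.e. -86.91%.

-86.91%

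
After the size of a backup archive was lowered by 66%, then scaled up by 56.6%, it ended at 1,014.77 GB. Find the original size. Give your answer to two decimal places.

1,905.89 GB

The overall multiplier applied was 0.34 × 1.566 = 0.53244.
So the original size was 1,014.77 ÷ 0.53244 ≈ 1,905.89 GB.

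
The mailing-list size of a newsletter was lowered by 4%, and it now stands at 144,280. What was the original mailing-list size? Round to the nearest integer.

150,292

The overall multiplier applied was 0.96.
So the original mailing-list size was 144,280 ÷ 0.96 ≈ 150,292.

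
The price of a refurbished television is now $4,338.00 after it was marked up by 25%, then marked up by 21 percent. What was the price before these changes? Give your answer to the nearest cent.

$2,868.10

Undoing the 21% increase: $4,338.00 ÷ 1.21 ≈ $3585.123967.
Undoing the 25% increase: $3585.123967 ÷ 1.25 ≈ $2,868.10.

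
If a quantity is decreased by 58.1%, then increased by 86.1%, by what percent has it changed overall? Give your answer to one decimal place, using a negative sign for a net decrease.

-22.0%

The combined multiplier is 0.419 × 1.861 = 0.779759.
That corresponds to a decrease of 22.0%.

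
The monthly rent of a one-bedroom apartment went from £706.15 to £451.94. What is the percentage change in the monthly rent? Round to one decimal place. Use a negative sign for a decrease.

-36.0%

Change: £451.94 − £706.15 = -£254.21.
Relative to the original: -£254.21 ÷ £706.15 ≈ -36.0%.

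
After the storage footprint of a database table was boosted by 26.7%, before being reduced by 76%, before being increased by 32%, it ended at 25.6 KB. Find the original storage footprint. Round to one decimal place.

Undoing the 32% increase: 25.6 ÷ 1.32 ≈ 19.393939.
Undoing the 76% decrease: 19.393939 ÷ 0.24 ≈ 80.808079.
Undoing the 26.7% increase: 80.808079 ÷ 1.267 ≈ 63.8 KB.

63.8 KB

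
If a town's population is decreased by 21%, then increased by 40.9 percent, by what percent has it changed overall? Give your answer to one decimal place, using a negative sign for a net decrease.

11.3%

The combined multiplier is 0.79 × 1.409 = 1.11311.
That corresponds to an increase of 11.3%.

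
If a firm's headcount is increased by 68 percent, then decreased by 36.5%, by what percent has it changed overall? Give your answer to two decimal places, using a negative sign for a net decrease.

A 68% increase multiplies by 1.68.
Then a 36.5% decrease: 1.68 × 0.635 = 1.0668.
Overall factor 1.0668, i.e. 6.68%.

6.68%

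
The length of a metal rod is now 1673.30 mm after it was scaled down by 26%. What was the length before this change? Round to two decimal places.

The overall multiplier applied was 0.74.
So the original length was 1673.30 ÷ 0.74 ≈ 2261.22 mm.

2261.22 mm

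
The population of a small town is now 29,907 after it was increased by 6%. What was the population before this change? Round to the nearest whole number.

The overall multiplier applied was 1.06.
So the original population was 29,907 ÷ 1.06 ≈ 28,214.

28,214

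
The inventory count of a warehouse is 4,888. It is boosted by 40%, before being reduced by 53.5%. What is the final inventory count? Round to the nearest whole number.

3,182

Each change multiplies by a factor: 1.4 × 0.465 = 0.651.
4,888 × 0.651 = 3182.088 ≈ 3,182.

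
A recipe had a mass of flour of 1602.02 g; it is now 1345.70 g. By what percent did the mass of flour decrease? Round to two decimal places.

Change: 1345.70 − 1602.02 = -256.32.
Relative to the original: -256.32 ÷ 1602.02 ≈ -16.00%.
So the mass of flour decreased by 16.00%.

16.00%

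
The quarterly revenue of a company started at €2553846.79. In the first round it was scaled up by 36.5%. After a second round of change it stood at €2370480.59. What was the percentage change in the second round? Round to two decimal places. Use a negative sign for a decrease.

-32.00%

After the first round: €2553846.79 × 1.365 = €3486000.86835.
Second-round multiplier: €2370480.59 ÷ €3486000.86835 ≈ 0.68.
That is a change of -32.00%.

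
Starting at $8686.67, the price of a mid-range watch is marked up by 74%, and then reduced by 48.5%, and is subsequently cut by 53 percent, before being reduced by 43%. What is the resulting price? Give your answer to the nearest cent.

After the 74% increase: $8686.67 × 1.74 = $15114.8058.
48.5% decrease: $15114.8058 × 0.515 = $7784.124987.
Apply the 53% decrease: $7784.124987 × 0.47 = $3658.53874389.
43% decrease: $3658.53874389 × 0.57 = $2085.3670840173 ≈ $2085.37.

$2085.37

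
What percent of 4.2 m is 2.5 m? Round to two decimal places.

59.52%

2.5 m ÷ 4.2 m ≈ 59.52%.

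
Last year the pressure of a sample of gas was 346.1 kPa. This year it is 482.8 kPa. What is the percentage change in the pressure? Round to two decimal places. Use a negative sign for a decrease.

39.50%

Change: 482.8 − 346.1 = 136.7.
Relative to the original: 136.7 ÷ 346.1 ≈ 39.50%.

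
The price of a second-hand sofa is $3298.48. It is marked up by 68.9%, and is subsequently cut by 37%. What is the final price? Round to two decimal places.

$3509.81

After the 68.9% increase: $3298.48 × 1.689 = $5571.13272.
37% decrease: $5571.13272 × 0.63 = $3509.8136136 ≈ $3509.81.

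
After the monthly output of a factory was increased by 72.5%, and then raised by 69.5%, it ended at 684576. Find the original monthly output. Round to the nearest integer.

234133

The overall multiplier applied was 1.725 × 1.695 = 2.923875.
So the original monthly output was 684576 ÷ 2.923875 ≈ 234133.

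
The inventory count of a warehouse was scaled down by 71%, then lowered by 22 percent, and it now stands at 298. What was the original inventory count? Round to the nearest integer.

Undoing the 22% decrease: 298 ÷ 0.78 ≈ 382.051282.
Undoing the 71% decrease: 382.051282 ÷ 0.29 ≈ 1,317.

1,317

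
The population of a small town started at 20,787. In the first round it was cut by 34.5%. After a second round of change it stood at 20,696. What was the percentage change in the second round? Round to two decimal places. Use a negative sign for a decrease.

After the first round: 20,787 × 0.655 = 13615.485.
Second-round multiplier: 20,696 ÷ 13615.485 ≈ 1.520034.
That is a change of 52.00%.

52.00%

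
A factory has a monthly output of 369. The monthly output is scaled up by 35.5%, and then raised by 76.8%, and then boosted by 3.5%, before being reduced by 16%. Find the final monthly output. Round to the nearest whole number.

769

35.5% increase: 369 × 1.355 = 499.995.
Apply the 76.8% increase: 499.995 × 1.768 = 883.99116.
3.5% increase: 883.99116 × 1.035 = 914.9308506.
After the 16% decrease: 914.9308506 × 0.84 = 768.541914504 ≈ 769.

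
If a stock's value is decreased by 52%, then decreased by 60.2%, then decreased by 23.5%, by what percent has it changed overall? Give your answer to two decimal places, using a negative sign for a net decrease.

A 52% decrease multiplies by 0.48.
Then a 60.2% decrease: 0.48 × 0.398 = 0.19104.
Then a 23.5% decrease: 0.19104 × 0.765 = 0.1461456.
Overall factor 0.1461456, i.e. -85.39%.

-85.39%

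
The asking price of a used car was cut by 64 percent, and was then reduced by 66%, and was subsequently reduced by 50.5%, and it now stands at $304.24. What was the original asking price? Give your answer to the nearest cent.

The overall multiplier applied was 0.36 × 0.34 × 0.495 = 0.060588.
So the original asking price was $304.24 ÷ 0.060588 ≈ $5,021.46.

$5,021.46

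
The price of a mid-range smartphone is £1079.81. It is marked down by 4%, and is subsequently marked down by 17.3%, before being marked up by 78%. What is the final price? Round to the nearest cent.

Each change multiplies by a factor: 0.96 × 0.827 × 1.78 = 1.4131776.
£1079.81 × 1.4131776 = £1525.963304256 ≈ £1525.96.

£1525.96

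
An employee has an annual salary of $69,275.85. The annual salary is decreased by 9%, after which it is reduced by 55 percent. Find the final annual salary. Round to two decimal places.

Apply the 9% decrease: $69,275.85 × 0.91 = $63041.0235.
After the 55% decrease: $63041.0235 × 0.45 = $28368.460575 ≈ $28,368.46.

$28,368.46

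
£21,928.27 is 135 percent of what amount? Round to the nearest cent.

£21,928.27 ÷ 1.35 ≈ £16,243.16.

£16,243.16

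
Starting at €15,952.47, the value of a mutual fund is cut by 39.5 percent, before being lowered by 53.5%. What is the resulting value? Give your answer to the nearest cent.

Apply the 39.5% decrease: €15,952.47 × 0.605 = €9651.24435.
After the 53.5% decrease: €9651.24435 × 0.465 = €4487.82862275 ≈ €4,487.83.

€4,487.83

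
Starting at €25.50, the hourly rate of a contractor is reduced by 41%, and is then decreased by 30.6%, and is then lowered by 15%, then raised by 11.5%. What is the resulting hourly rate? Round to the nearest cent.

€9.90

Apply the 41% decrease: €25.50 × 0.59 = €15.045.
30.6% decrease: €15.045 × 0.694 = €10.44123.
After the 15% decrease: €10.44123 × 0.85 = €8.8750455.
Apply the 11.5% increase: €8.8750455 × 1.115 = €9.8956757325 ≈ €9.90.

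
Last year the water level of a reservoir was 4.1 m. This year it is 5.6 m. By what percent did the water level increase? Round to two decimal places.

36.59%

Change: 5.6 − 4.1 = 1.5.
Relative to the original: 1.5 ÷ 4.1 ≈ 36.59%.
So the water level increased by 36.59%.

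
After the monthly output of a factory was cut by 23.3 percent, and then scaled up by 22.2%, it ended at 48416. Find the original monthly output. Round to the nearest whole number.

Undoing the 22.2% increase: 48416 ÷ 1.222 ≈ 39620.294599.
Undoing the 23.3% decrease: 39620.294599 ÷ 0.767 ≈ 51656.

51656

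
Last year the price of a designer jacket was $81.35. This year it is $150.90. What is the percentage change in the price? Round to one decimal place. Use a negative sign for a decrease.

Change: $150.90 − $81.35 = $69.55.
Relative to the original: $69.55 ÷ $81.35 ≈ 85.5%.

85.5%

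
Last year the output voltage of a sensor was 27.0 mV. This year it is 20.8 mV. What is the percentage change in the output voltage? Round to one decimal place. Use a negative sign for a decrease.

Change: 20.8 − 27.0 = -6.2.
Relative to the original: -6.2 ÷ 27.0 ≈ -23.0%.

-23.0%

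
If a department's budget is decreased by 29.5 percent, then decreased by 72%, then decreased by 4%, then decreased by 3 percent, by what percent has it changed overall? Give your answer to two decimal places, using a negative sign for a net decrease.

A 29.5% decrease multiplies by 0.705.
Then a 72% decrease: 0.705 × 0.28 = 0.1974.
Then a 4% decrease: 0.1974 × 0.96 = 0.189504.
Then a 3% decrease: 0.189504 × 0.97 = 0.18381888.
Overall factor 0.18381888, i.e. -81.62%.

-81.62%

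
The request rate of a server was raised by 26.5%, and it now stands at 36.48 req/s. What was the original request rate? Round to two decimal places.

The overall multiplier applied was 1.265.
So the original request rate was 36.48 ÷ 1.265 ≈ 28.84 req/s.

28.84 req/s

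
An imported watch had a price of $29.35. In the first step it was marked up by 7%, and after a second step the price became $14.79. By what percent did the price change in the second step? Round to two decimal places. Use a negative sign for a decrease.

-52.90%

After the first step: $29.35 × 1.07 = $31.4045.
Second-step multiplier: $14.79 ÷ $31.4045 ≈ 0.470952.
That is a change of -52.90%.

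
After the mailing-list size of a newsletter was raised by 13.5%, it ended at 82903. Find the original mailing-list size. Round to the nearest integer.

73042

The overall multiplier applied was 1.135.
So the original mailing-list size was 82903 ÷ 1.135 ≈ 73042.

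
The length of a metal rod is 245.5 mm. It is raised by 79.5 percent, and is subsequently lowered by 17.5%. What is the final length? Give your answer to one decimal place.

Each change multiplies by a factor: 1.795 × 0.825 = 1.480875.
245.5 × 1.480875 = 363.5548125 ≈ 363.6.

363.6 mm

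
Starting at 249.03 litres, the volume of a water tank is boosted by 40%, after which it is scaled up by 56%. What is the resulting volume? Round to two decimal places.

543.88 litres

After the 40% increase: 249.03 × 1.4 = 348.642.
56% increase: 348.642 × 1.56 = 543.88152 ≈ 543.88.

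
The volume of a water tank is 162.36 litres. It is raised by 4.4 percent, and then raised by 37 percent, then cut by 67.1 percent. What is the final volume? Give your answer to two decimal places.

76.40 litres

Apply the 4.4% increase: 162.36 × 1.044 = 169.50384.
Apply the 37% increase: 169.50384 × 1.37 = 232.2202608.
After the 67.1% decrease: 232.2202608 × 0.329 = 76.4004658032 ≈ 76.40.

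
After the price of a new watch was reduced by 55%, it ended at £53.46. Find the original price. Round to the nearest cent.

£118.80

The overall multiplier applied was 0.45.
So the original price was £53.46 ÷ 0.45 = £118.80.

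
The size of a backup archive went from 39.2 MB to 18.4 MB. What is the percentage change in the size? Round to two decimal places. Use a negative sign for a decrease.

Change: 18.4 − 39.2 = -20.8.
Relative to the original: -20.8 ÷ 39.2 ≈ -53.06%.

-53.06%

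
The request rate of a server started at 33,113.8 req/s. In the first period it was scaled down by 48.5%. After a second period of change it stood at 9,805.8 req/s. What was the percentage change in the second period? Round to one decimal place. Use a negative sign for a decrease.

After the first period: 33,113.8 × 0.515 = 17053.607.
Second-period multiplier: 9,805.8 ÷ 17053.607 ≈ 0.575.
That is a change of -42.5%.

-42.5%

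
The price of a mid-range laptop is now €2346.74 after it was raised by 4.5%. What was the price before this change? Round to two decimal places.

€2245.68

The overall multiplier applied was 1.045.
So the original price was €2346.74 ÷ 1.045 ≈ €2245.68.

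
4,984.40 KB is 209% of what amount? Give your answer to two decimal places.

2,384.88 KB

4,984.40 KB ÷ 2.09 ≈ 2,384.88 KB.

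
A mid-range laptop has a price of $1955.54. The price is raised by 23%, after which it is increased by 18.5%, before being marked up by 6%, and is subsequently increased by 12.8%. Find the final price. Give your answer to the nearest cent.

23% increase: $1955.54 × 1.23 = $2405.3142.
After the 18.5% increase: $2405.3142 × 1.185 = $2850.297327.
Apply the 6% increase: $2850.297327 × 1.06 = $3021.31516662.
Apply the 12.8% increase: $3021.31516662 × 1.128 = $3408.04350794736 ≈ $3408.04.

$3408.04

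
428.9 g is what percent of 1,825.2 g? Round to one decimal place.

428.9 g ÷ 1,825.2 g ≈ 23.5%.

23.5%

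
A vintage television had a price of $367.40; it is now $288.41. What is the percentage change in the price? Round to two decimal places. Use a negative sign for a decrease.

Change: $288.41 − $367.40 = -$78.99.
Relative to the original: -$78.99 ÷ $367.40 ≈ -21.50%.

-21.50%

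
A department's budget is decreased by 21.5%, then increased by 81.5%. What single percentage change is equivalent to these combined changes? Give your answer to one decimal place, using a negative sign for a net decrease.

The combined multiplier is 0.785 × 1.815 = 1.424775.
That corresponds to an increase of 42.5%.

42.5%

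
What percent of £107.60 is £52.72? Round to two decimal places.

49.00%

£52.72 ÷ £107.60 ≈ 49.00%.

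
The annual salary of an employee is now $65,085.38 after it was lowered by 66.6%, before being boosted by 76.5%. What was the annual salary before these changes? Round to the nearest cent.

$110,405.90

Undoing the 76.5% increase: $65,085.38 ÷ 1.765 ≈ $36875.569405.
Undoing the 66.6% decrease: $36875.569405 ÷ 0.334 ≈ $110,405.90.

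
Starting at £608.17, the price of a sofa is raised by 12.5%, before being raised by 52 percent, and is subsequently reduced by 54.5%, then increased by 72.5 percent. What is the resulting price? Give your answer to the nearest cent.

£816.25

Each change multiplies by a factor: 1.125 × 1.52 × 0.455 × 1.725 = 1.34213625.
£608.17 × 1.34213625 = £816.2470031625 ≈ £816.25.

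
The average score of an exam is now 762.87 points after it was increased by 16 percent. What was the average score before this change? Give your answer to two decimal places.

The overall multiplier applied was 1.16.
So the original average score was 762.87 ÷ 1.16 ≈ 657.65 points.

657.65 points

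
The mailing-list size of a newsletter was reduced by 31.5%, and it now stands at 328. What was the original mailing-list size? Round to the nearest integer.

The overall multiplier applied was 0.685.
So the original mailing-list size was 328 ÷ 0.685 ≈ 479.

479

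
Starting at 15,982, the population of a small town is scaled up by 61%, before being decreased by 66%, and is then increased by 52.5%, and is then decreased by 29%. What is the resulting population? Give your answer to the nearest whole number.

9,472

61% increase: 15,982 × 1.61 = 25731.02.
66% decrease: 25731.02 × 0.34 = 8748.5468.
Apply the 52.5% increase: 8748.5468 × 1.525 = 13341.53387.
29% decrease: 13341.53387 × 0.71 = 9472.4890477 ≈ 9,472.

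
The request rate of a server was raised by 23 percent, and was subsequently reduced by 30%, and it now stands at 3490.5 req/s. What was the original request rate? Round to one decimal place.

4054.0 req/s

The overall multiplier applied was 1.23 × 0.7 = 0.861.
So the original request rate was 3490.5 ÷ 0.861 ≈ 4054.0 req/s.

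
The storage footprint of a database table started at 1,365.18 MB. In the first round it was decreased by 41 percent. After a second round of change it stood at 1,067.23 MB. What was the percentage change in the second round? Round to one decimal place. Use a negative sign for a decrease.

After the first round: 1,365.18 × 0.59 = 805.4562.
Second-round multiplier: 1,067.23 ÷ 805.4562 ≈ 1.325.
That is a change of 32.5%.

32.5%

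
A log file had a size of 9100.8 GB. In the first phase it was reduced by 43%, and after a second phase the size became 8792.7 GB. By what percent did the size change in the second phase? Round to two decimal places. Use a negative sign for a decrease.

69.50%

After the first phase: 9100.8 × 0.57 = 5187.456.
Second-phase multiplier: 8792.7 ÷ 5187.456 ≈ 1.694993.
That is a change of 69.50%.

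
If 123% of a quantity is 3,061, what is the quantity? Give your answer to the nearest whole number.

2,489

3,061 ÷ 1.23 ≈ 2,489.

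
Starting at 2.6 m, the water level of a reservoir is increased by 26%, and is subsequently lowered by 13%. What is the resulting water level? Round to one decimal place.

2.9 m

Apply the 26% increase: 2.6 × 1.26 = 3.276.
After the 13% decrease: 3.276 × 0.87 = 2.85012 ≈ 2.9.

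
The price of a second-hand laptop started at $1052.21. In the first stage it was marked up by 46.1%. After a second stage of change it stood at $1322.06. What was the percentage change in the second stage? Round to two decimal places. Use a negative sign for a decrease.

-14.00%

After the first stage: $1052.21 × 1.461 = $1537.27881.
Second-stage multiplier: $1322.06 ÷ $1537.27881 ≈ 0.86.
That is a change of -14.00%.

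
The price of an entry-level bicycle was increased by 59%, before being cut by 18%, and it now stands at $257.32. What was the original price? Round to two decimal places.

Undoing the 18% decrease: $257.32 ÷ 0.82 ≈ $313.804878.
Undoing the 59% increase: $313.804878 ÷ 1.59 ≈ $197.36.

$197.36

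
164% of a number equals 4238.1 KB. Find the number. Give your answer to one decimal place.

4238.1 KB ÷ 1.64 ≈ 2584.2 KB.

2584.2 KB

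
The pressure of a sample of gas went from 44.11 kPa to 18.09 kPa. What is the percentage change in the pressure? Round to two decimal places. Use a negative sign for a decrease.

-58.99%

Change: 18.09 − 44.11 = -26.02.
Relative to the original: -26.02 ÷ 44.11 ≈ -58.99%.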